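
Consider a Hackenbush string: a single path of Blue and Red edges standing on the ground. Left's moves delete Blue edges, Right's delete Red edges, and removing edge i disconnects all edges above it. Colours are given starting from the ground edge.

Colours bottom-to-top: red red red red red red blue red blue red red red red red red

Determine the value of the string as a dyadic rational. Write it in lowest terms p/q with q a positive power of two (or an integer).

edge 1 of 15 (red): { — | 0 } → -1
edge 2 of 15 (red): { — | -1, 0 } → -2
edge 3 of 15 (red): { — | -2, -1, 0 } → -3
edge 4 of 15 (red): { — | -3, -2, -1, 0 } → -4
edge 5 of 15 (red): { — | -4, -3, -2, -1, 0 } → -5
edge 6 of 15 (red): { — | -5, -4, -3, -2, -1, 0 } → -6
edge 7 of 15 (blue): { -6 | -5, -4, -3, -2, -1, 0 } → -11/2
edge 8 of 15 (red): { -6 | -11/2, -5, -4, -3, -2, -1, 0 } → -23/4
edge 9 of 15 (blue): { -6, -23/4 | -11/2, -5, -4, -3, -2, -1, 0 } → -45/8
edge 10 of 15 (red): { -6, -23/4 | -45/8, -11/2, -5, -4, -3, -2, -1, 0 } → -91/16
edge 11 of 15 (red): { -6, -23/4 | -91/16, -45/8, -11/2, -5, -4, -3, -2, -1, 0 } → -183/32
edge 12 of 15 (red): { -6, -23/4 | -183/32, -91/16, -45/8, -11/2, -5, -4, -3, -2, -1, 0 } → -367/64
edge 13 of 15 (red): { -6, -23/4 | -367/64, -183/32, -91/16, -45/8, -11/2, -5, -4, -3, -2, -1, 0 } → -735/128
edge 14 of 15 (red): { -6, -23/4 | -735/128, -367/64, -183/32, -91/16, -45/8, -11/2, -5, -4, -3, -2, -1, 0 } → -1471/256
edge 15 of 15 (red): { -6, -23/4 | -1471/256, -735/128, -367/64, -183/32, -91/16, -45/8, -11/2, -5, -4, -3, -2, -1, 0 } → -2943/512

-2943/512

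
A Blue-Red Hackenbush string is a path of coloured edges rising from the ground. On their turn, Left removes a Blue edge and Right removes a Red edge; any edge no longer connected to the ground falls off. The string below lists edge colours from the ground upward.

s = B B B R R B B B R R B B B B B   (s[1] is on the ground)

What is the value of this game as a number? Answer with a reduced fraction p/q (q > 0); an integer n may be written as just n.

step 1: add B to get B; options L={ 0 } R={ — } => 1
step 2: add B to get BB; options L={ 0, 1 } R={ — } => 2
step 3: add B to get BBB; options L={ 0, 1, 2 } R={ — } => 3
step 4: add R to get BBBR; options L={ 0, 1, 2 } R={ 3 } => 5/2
step 5: add R to get BBBRR; options L={ 0, 1, 2 } R={ 5/2, 3 } => 9/4
step 6: add B to get BBBRRB; options L={ 0, 1, 2, 9/4 } R={ 5/2, 3 } => 19/8
step 7: add B to get BBBRRBB; options L={ 0, 1, 2, 9/4, 19/8 } R={ 5/2, 3 } => 39/16
step 8: add B to get BBBRRBBB; options L={ 0, 1, 2, 9/4, 19/8, 39/16 } R={ 5/2, 3 } => 79/32
step 9: add R to get BBBRRBBBR; options L={ 0, 1, 2, 9/4, 19/8, 39/16 } R={ 79/32, 5/2, 3 } => 157/64
step 10: add R to get BBBRRBBBRR; options L={ 0, 1, 2, 9/4, 19/8, 39/16 } R={ 157/64, 79/32, 5/2, 3 } => 313/128
step 11: add B to get BBBRRBBBRRB; options L={ 0, 1, 2, 9/4, 19/8, 39/16, 313/128 } R={ 157/64, 79/32, 5/2, 3 } => 627/256
step 12: add B to get BBBRRBBBRRBB; options L={ 0, 1, 2, 9/4, 19/8, 39/16, 313/128, 627/256 } R={ 157/64, 79/32, 5/2, 3 } => 1255/512
step 13: add B to get BBBRRBBBRRBBB; options L={ 0, 1, 2, 9/4, 19/8, 39/16, 313/128, 627/256, 1255/512 } R={ 157/64, 79/32, 5/2, 3 } => 2511/1024
step 14: add B to get BBBRRBBBRRBBBB; options L={ 0, 1, 2, 9/4, 19/8, 39/16, 313/128, 627/256, 1255/512, 2511/1024 } R={ 157/64, 79/32, 5/2, 3 } => 5023/2048
step 15: add B to get BBBRRBBBRRBBBBB; options L={ 0, 1, 2, 9/4, 19/8, 39/16, 313/128, 627/256, 1255/512, 2511/1024, 5023/2048 } R={ 157/64, 79/32, 5/2, 3 } => 10047/4096

10047/4096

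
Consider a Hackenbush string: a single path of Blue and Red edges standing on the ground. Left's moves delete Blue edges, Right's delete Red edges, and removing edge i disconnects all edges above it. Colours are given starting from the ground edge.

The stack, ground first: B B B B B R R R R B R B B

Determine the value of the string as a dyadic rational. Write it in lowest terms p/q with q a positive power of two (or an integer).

G(B) = { 0 | ∅ } so 1
G(BB) = { 0; 1 | ∅ } so 2
G(BBB) = { 0; 1; 2 | ∅ } so 3
G(BBBB) = { 0; 1; 2; 3 | ∅ } so 4
G(BBBBB) = { 0; 1; 2; 3; 4 | ∅ } so 5
G(BBBBBR) = { 0; 1; 2; 3; 4 | 5 } so 9/2
G(BBBBBRR) = { 0; 1; 2; 3; 4 | 9/2; 5 } so 17/4
G(BBBBBRRR) = { 0; 1; 2; 3; 4 | 17/4; 9/2; 5 } so 33/8
G(BBBBBRRRR) = { 0; 1; 2; 3; 4 | 33/8; 17/4; 9/2; 5 } so 65/16
G(BBBBBRRRRB) = { 0; 1; 2; 3; 4; 65/16 | 33/8; 17/4; 9/2; 5 } so 131/32
G(BBBBBRRRRBR) = { 0; 1; 2; 3; 4; 65/16 | 131/32; 33/8; 17/4; 9/2; 5 } so 261/64
G(BBBBBRRRRBRB) = { 0; 1; 2; 3; 4; 65/16; 261/64 | 131/32; 33/8; 17/4; 9/2; 5 } so 523/128
G(BBBBBRRRRBRBB) = { 0; 1; 2; 3; 4; 65/16; 261/64; 523/128 | 131/32; 33/8; 17/4; 9/2; 5 } so 1047/256

1047/256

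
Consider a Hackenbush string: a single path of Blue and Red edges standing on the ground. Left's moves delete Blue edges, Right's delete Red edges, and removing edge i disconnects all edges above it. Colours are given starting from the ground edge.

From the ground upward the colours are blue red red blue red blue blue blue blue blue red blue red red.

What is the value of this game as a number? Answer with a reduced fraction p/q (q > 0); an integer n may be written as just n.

3049/8192

Prefix values for blue red red blue red blue blue blue blue blue red blue red red via {L|R} + simplicity:
b: Left { 0 }, Right { · } -> simplest 1
br: Left { 0 }, Right { 1 } -> simplest 1/2
brr: Left { 0 }, Right { 1/2, 1 } -> simplest 1/4
brrb: Left { 0, 1/4 }, Right { 1/2, 1 } -> simplest 3/8
brrbr: Left { 0, 1/4 }, Right { 3/8, 1/2, 1 } -> simplest 5/16
brrbrb: Left { 0, 1/4, 5/16 }, Right { 3/8, 1/2, 1 } -> simplest 11/32
brrbrbb: Left { 0, 1/4, 5/16, 11/32 }, Right { 3/8, 1/2, 1 } -> simplest 23/64
brrbrbbb: Left { 0, 1/4, 5/16, 11/32, 23/64 }, Right { 3/8, 1/2, 1 } -> simplest 47/128
brrbrbbbb: Left { 0, 1/4, 5/16, 11/32, 23/64, 47/128 }, Right { 3/8, 1/2, 1 } -> simplest 95/256
brrbrbbbbb: Left { 0, 1/4, 5/16, 11/32, 23/64, 47/128, 95/256 }, Right { 3/8, 1/2, 1 } -> simplest 191/512
brrbrbbbbbr: Left { 0, 1/4, 5/16, 11/32, 23/64, 47/128, 95/256 }, Right { 191/512, 3/8, 1/2, 1 } -> simplest 381/1024
brrbrbbbbbrb: Left { 0, 1/4, 5/16, 11/32, 23/64, 47/128, 95/256, 381/1024 }, Right { 191/512, 3/8, 1/2, 1 } -> simplest 763/2048
brrbrbbbbbrbr: Left { 0, 1/4, 5/16, 11/32, 23/64, 47/128, 95/256, 381/1024 }, Right { 763/2048, 191/512, 3/8, 1/2, 1 } -> simplest 1525/4096
brrbrbbbbbrbrr: Left { 0, 1/4, 5/16, 11/32, 23/64, 47/128, 95/256, 381/1024 }, Right { 1525/4096, 763/2048, 191/512, 3/8, 1/2, 1 } -> simplest 3049/8192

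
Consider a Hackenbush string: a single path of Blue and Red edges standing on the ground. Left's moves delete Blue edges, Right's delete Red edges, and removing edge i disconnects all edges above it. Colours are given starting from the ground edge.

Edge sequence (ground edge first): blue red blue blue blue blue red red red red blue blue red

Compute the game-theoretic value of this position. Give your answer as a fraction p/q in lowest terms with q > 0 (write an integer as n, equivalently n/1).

3853/4096

b: Left { 0 }, Right { none } -> simplest 1
br: Left { 0 }, Right { 1 } -> simplest 1/2
brb: Left { 0 1/2 }, Right { 1 } -> simplest 3/4
brbb: Left { 0 1/2 3/4 }, Right { 1 } -> simplest 7/8
brbbb: Left { 0 1/2 3/4 7/8 }, Right { 1 } -> simplest 15/16
brbbbb: Left { 0 1/2 3/4 7/8 15/16 }, Right { 1 } -> simplest 31/32
brbbbbr: Left { 0 1/2 3/4 7/8 15/16 }, Right { 31/32 1 } -> simplest 61/64
brbbbbrr: Left { 0 1/2 3/4 7/8 15/16 }, Right { 61/64 31/32 1 } -> simplest 121/128
brbbbbrrr: Left { 0 1/2 3/4 7/8 15/16 }, Right { 121/128 61/64 31/32 1 } -> simplest 241/256
brbbbbrrrr: Left { 0 1/2 3/4 7/8 15/16 }, Right { 241/256 121/128 61/64 31/32 1 } -> simplest 481/512
brbbbbrrrrb: Left { 0 1/2 3/4 7/8 15/16 481/512 }, Right { 241/256 121/128 61/64 31/32 1 } -> simplest 963/1024
brbbbbrrrrbb: Left { 0 1/2 3/4 7/8 15/16 481/512 963/1024 }, Right { 241/256 121/128 61/64 31/32 1 } -> simplest 1927/2048
brbbbbrrrrbbr: Left { 0 1/2 3/4 7/8 15/16 481/512 963/1024 }, Right { 1927/2048 241/256 121/128 61/64 31/32 1 } -> simplest 3853/4096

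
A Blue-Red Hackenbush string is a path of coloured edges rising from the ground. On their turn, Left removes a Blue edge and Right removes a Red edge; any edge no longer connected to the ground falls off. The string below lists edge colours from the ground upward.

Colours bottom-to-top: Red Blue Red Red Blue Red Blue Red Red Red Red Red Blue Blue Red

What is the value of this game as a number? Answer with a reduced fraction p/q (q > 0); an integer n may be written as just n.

-13811/16384

Build G(s[:k]) for k = 1..15, string s = Red Blue Red Red Blue Red Blue Red Red Red Red Red Blue Blue Red.
R: Left { none }, Right { 0 } so simplest -1
RB: Left { -1 }, Right { 0 } so simplest -1/2
RBR: Left { -1 }, Right { -1/2; 0 } so simplest -3/4
RBRR: Left { -1 }, Right { -3/4; -1/2; 0 } so simplest -7/8
RBRRB: Left { -1; -7/8 }, Right { -3/4; -1/2; 0 } so simplest -13/16
RBRRBR: Left { -1; -7/8 }, Right { -13/16; -3/4; -1/2; 0 } so simplest -27/32
RBRRBRB: Left { -1; -7/8; -27/32 }, Right { -13/16; -3/4; -1/2; 0 } so simplest -53/64
RBRRBRBR: Left { -1; -7/8; -27/32 }, Right { -53/64; -13/16; -3/4; -1/2; 0 } so simplest -107/128
RBRRBRBRR: Left { -1; -7/8; -27/32 }, Right { -107/128; -53/64; -13/16; -3/4; -1/2; 0 } so simplest -215/256
RBRRBRBRRR: Left { -1; -7/8; -27/32 }, Right { -215/256; -107/128; -53/64; -13/16; -3/4; -1/2; 0 } so simplest -431/512
RBRRBRBRRRR: Left { -1; -7/8; -27/32 }, Right { -431/512; -215/256; -107/128; -53/64; -13/16; -3/4; -1/2; 0 } so simplest -863/1024
RBRRBRBRRRRR: Left { -1; -7/8; -27/32 }, Right { -863/1024; -431/512; -215/256; -107/128; -53/64; -13/16; -3/4; -1/2; 0 } so simplest -1727/2048
RBRRBRBRRRRRB: Left { -1; -7/8; -27/32; -1727/2048 }, Right { -863/1024; -431/512; -215/256; -107/128; -53/64; -13/16; -3/4; -1/2; 0 } so simplest -3453/4096
RBRRBRBRRRRRBB: Left { -1; -7/8; -27/32; -1727/2048; -3453/4096 }, Right { -863/1024; -431/512; -215/256; -107/128; -53/64; -13/16; -3/4; -1/2; 0 } so simplest -6905/8192
RBRRBRBRRRRRBBR: Left { -1; -7/8; -27/32; -1727/2048; -3453/4096 }, Right { -6905/8192; -863/1024; -431/512; -215/256; -107/128; -53/64; -13/16; -3/4; -1/2; 0 } so simplest -13811/16384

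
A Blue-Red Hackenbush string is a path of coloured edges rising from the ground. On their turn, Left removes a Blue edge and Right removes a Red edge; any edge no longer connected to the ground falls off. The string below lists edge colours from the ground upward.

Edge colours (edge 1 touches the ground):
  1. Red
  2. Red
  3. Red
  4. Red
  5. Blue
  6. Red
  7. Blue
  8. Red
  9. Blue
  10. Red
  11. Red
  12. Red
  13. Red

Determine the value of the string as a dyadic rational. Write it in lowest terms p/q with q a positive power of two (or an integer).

-1887/512

g(R) = { · | 0 } ⇒ -1
g(RR) = { · | -1; 0 } ⇒ -2
g(RRR) = { · | -2; -1; 0 } ⇒ -3
g(RRRR) = { · | -3; -2; -1; 0 } ⇒ -4
g(RRRRB) = { -4 | -3; -2; -1; 0 } ⇒ -7/2
g(RRRRBR) = { -4 | -7/2; -3; -2; -1; 0 } ⇒ -15/4
g(RRRRBRB) = { -4; -15/4 | -7/2; -3; -2; -1; 0 } ⇒ -29/8
g(RRRRBRBR) = { -4; -15/4 | -29/8; -7/2; -3; -2; -1; 0 } ⇒ -59/16
g(RRRRBRBRB) = { -4; -15/4; -59/16 | -29/8; -7/2; -3; -2; -1; 0 } ⇒ -117/32
g(RRRRBRBRBR) = { -4; -15/4; -59/16 | -117/32; -29/8; -7/2; -3; -2; -1; 0 } ⇒ -235/64
g(RRRRBRBRBRR) = { -4; -15/4; -59/16 | -235/64; -117/32; -29/8; -7/2; -3; -2; -1; 0 } ⇒ -471/128
g(RRRRBRBRBRRR) = { -4; -15/4; -59/16 | -471/128; -235/64; -117/32; -29/8; -7/2; -3; -2; -1; 0 } ⇒ -943/256
g(RRRRBRBRBRRRR) = { -4; -15/4; -59/16 | -943/256; -471/128; -235/64; -117/32; -29/8; -7/2; -3; -2; -1; 0 } ⇒ -1887/512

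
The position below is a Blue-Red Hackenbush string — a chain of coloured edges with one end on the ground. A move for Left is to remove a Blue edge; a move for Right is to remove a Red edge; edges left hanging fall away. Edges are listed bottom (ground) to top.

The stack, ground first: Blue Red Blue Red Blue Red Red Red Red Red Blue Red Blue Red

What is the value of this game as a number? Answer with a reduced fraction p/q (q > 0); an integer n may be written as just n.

5141/8192

v_1 [B]  L=[0]  R=[none]  ⇒ 1
v_2 [BR]  L=[0]  R=[1]  ⇒ 1/2
v_3 [BRB]  L=[0, 1/2]  R=[1]  ⇒ 3/4
v_4 [BRBR]  L=[0, 1/2]  R=[3/4, 1]  ⇒ 5/8
v_5 [BRBRB]  L=[0, 1/2, 5/8]  R=[3/4, 1]  ⇒ 11/16
v_6 [BRBRBR]  L=[0, 1/2, 5/8]  R=[11/16, 3/4, 1]  ⇒ 21/32
v_7 [BRBRBRR]  L=[0, 1/2, 5/8]  R=[21/32, 11/16, 3/4, 1]  ⇒ 41/64
v_8 [BRBRBRRR]  L=[0, 1/2, 5/8]  R=[41/64, 21/32, 11/16, 3/4, 1]  ⇒ 81/128
v_9 [BRBRBRRRR]  L=[0, 1/2, 5/8]  R=[81/128, 41/64, 21/32, 11/16, 3/4, 1]  ⇒ 161/256
v_10 [BRBRBRRRRR]  L=[0, 1/2, 5/8]  R=[161/256, 81/128, 41/64, 21/32, 11/16, 3/4, 1]  ⇒ 321/512
v_11 [BRBRBRRRRRB]  L=[0, 1/2, 5/8, 321/512]  R=[161/256, 81/128, 41/64, 21/32, 11/16, 3/4, 1]  ⇒ 643/1024
v_12 [BRBRBRRRRRBR]  L=[0, 1/2, 5/8, 321/512]  R=[643/1024, 161/256, 81/128, 41/64, 21/32, 11/16, 3/4, 1]  ⇒ 1285/2048
v_13 [BRBRBRRRRRBRB]  L=[0, 1/2, 5/8, 321/512, 1285/2048]  R=[643/1024, 161/256, 81/128, 41/64, 21/32, 11/16, 3/4, 1]  ⇒ 2571/4096
v_14 [BRBRBRRRRRBRBR]  L=[0, 1/2, 5/8, 321/512, 1285/2048]  R=[2571/4096, 643/1024, 161/256, 81/128, 41/64, 21/32, 11/16, 3/4, 1]  ⇒ 5141/8192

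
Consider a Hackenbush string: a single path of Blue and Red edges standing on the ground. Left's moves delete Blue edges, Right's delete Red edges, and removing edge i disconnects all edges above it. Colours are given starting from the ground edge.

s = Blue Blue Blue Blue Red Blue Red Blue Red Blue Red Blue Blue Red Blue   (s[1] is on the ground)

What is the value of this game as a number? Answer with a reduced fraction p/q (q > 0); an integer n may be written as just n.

7515/2048

step 1: add Blue to get B; options L={ 0 } R={ — } = 1
step 2: add Blue to get BB; options L={ 0; 1 } R={ — } = 2
step 3: add Blue to get BBB; options L={ 0; 1; 2 } R={ — } = 3
step 4: add Blue to get BBBB; options L={ 0; 1; 2; 3 } R={ — } = 4
step 5: add Red to get BBBBR; options L={ 0; 1; 2; 3 } R={ 4 } = 7/2
step 6: add Blue to get BBBBRB; options L={ 0; 1; 2; 3; 7/2 } R={ 4 } = 15/4
step 7: add Red to get BBBBRBR; options L={ 0; 1; 2; 3; 7/2 } R={ 15/4; 4 } = 29/8
step 8: add Blue to get BBBBRBRB; options L={ 0; 1; 2; 3; 7/2; 29/8 } R={ 15/4; 4 } = 59/16
step 9: add Red to get BBBBRBRBR; options L={ 0; 1; 2; 3; 7/2; 29/8 } R={ 59/16; 15/4; 4 } = 117/32
step 10: add Blue to get BBBBRBRBRB; options L={ 0; 1; 2; 3; 7/2; 29/8; 117/32 } R={ 59/16; 15/4; 4 } = 235/64
step 11: add Red to get BBBBRBRBRBR; options L={ 0; 1; 2; 3; 7/2; 29/8; 117/32 } R={ 235/64; 59/16; 15/4; 4 } = 469/128
step 12: add Blue to get BBBBRBRBRBRB; options L={ 0; 1; 2; 3; 7/2; 29/8; 117/32; 469/128 } R={ 235/64; 59/16; 15/4; 4 } = 939/256
step 13: add Blue to get BBBBRBRBRBRBB; options L={ 0; 1; 2; 3; 7/2; 29/8; 117/32; 469/128; 939/256 } R={ 235/64; 59/16; 15/4; 4 } = 1879/512
step 14: add Red to get BBBBRBRBRBRBBR; options L={ 0; 1; 2; 3; 7/2; 29/8; 117/32; 469/128; 939/256 } R={ 1879/512; 235/64; 59/16; 15/4; 4 } = 3757/1024
step 15: add Blue to get BBBBRBRBRBRBBRB; options L={ 0; 1; 2; 3; 7/2; 29/8; 117/32; 469/128; 939/256; 3757/1024 } R={ 1879/512; 235/64; 59/16; 15/4; 4 } = 7515/2048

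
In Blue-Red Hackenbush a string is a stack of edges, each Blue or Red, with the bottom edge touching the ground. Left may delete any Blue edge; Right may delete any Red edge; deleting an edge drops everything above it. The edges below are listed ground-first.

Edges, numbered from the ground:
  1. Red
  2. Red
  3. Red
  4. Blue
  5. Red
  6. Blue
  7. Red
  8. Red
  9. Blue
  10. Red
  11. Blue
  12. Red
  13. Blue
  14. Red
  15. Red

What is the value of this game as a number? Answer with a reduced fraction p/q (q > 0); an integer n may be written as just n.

Build G(s[:k]) for k = 1..15, string s = Red Red Red Blue Red Blue Red Red Blue Red Blue Red Blue Red Red.
G(R) = {  | 0 } -> -1
G(RR) = {  | -1; 0 } -> -2
G(RRR) = {  | -2; -1; 0 } -> -3
G(RRRB) = { -3 | -2; -1; 0 } -> -5/2
G(RRRBR) = { -3 | -5/2; -2; -1; 0 } -> -11/4
G(RRRBRB) = { -3; -11/4 | -5/2; -2; -1; 0 } -> -21/8
G(RRRBRBR) = { -3; -11/4 | -21/8; -5/2; -2; -1; 0 } -> -43/16
G(RRRBRBRR) = { -3; -11/4 | -43/16; -21/8; -5/2; -2; -1; 0 } -> -87/32
G(RRRBRBRRB) = { -3; -11/4; -87/32 | -43/16; -21/8; -5/2; -2; -1; 0 } -> -173/64
G(RRRBRBRRBR) = { -3; -11/4; -87/32 | -173/64; -43/16; -21/8; -5/2; -2; -1; 0 } -> -347/128
G(RRRBRBRRBRB) = { -3; -11/4; -87/32; -347/128 | -173/64; -43/16; -21/8; -5/2; -2; -1; 0 } -> -693/256
G(RRRBRBRRBRBR) = { -3; -11/4; -87/32; -347/128 | -693/256; -173/64; -43/16; -21/8; -5/2; -2; -1; 0 } -> -1387/512
G(RRRBRBRRBRBRB) = { -3; -11/4; -87/32; -347/128; -1387/512 | -693/256; -173/64; -43/16; -21/8; -5/2; -2; -1; 0 } -> -2773/1024
G(RRRBRBRRBRBRBR) = { -3; -11/4; -87/32; -347/128; -1387/512 | -2773/1024; -693/256; -173/64; -43/16; -21/8; -5/2; -2; -1; 0 } -> -5547/2048
G(RRRBRBRRBRBRBRR) = { -3; -11/4; -87/32; -347/128; -1387/512 | -5547/2048; -2773/1024; -693/256; -173/64; -43/16; -21/8; -5/2; -2; -1; 0 } -> -11095/4096

-11095/4096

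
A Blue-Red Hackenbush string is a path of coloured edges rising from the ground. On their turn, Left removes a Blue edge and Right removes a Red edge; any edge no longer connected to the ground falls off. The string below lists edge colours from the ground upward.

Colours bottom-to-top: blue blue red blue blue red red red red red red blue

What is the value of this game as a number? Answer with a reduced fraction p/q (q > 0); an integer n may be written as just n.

g(b) = { 0 | — } = 1
g(bb) = { 0 1 | — } = 2
g(bbr) = { 0 1 | 2 } = 3/2
g(bbrb) = { 0 1 3/2 | 2 } = 7/4
g(bbrbb) = { 0 1 3/2 7/4 | 2 } = 15/8
g(bbrbbr) = { 0 1 3/2 7/4 | 15/8 2 } = 29/16
g(bbrbbrr) = { 0 1 3/2 7/4 | 29/16 15/8 2 } = 57/32
g(bbrbbrrr) = { 0 1 3/2 7/4 | 57/32 29/16 15/8 2 } = 113/64
g(bbrbbrrrr) = { 0 1 3/2 7/4 | 113/64 57/32 29/16 15/8 2 } = 225/128
g(bbrbbrrrrr) = { 0 1 3/2 7/4 | 225/128 113/64 57/32 29/16 15/8 2 } = 449/256
g(bbrbbrrrrrr) = { 0 1 3/2 7/4 | 449/256 225/128 113/64 57/32 29/16 15/8 2 } = 897/512
g(bbrbbrrrrrrb) = { 0 1 3/2 7/4 897/512 | 449/256 225/128 113/64 57/32 29/16 15/8 2 } = 1795/1024

1795/1024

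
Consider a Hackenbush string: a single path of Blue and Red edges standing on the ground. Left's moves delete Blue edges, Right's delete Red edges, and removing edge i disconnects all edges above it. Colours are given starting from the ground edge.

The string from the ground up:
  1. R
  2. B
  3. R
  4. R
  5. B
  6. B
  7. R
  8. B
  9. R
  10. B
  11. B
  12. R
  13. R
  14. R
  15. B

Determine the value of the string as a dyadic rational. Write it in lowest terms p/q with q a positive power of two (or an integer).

-12957/16384

Recurse on prefixes of the 15-edge string R B R R B B R B R B B R R R B:
edge 1 of 15 (R): {  | 0 } = -1
edge 2 of 15 (B): { -1 | 0 } = -1/2
edge 3 of 15 (R): { -1 | -1/2 0 } = -3/4
edge 4 of 15 (R): { -1 | -3/4 -1/2 0 } = -7/8
edge 5 of 15 (B): { -1 -7/8 | -3/4 -1/2 0 } = -13/16
edge 6 of 15 (B): { -1 -7/8 -13/16 | -3/4 -1/2 0 } = -25/32
edge 7 of 15 (R): { -1 -7/8 -13/16 | -25/32 -3/4 -1/2 0 } = -51/64
edge 8 of 15 (B): { -1 -7/8 -13/16 -51/64 | -25/32 -3/4 -1/2 0 } = -101/128
edge 9 of 15 (R): { -1 -7/8 -13/16 -51/64 | -101/128 -25/32 -3/4 -1/2 0 } = -203/256
edge 10 of 15 (B): { -1 -7/8 -13/16 -51/64 -203/256 | -101/128 -25/32 -3/4 -1/2 0 } = -405/512
edge 11 of 15 (B): { -1 -7/8 -13/16 -51/64 -203/256 -405/512 | -101/128 -25/32 -3/4 -1/2 0 } = -809/1024
edge 12 of 15 (R): { -1 -7/8 -13/16 -51/64 -203/256 -405/512 | -809/1024 -101/128 -25/32 -3/4 -1/2 0 } = -1619/2048
edge 13 of 15 (R): { -1 -7/8 -13/16 -51/64 -203/256 -405/512 | -1619/2048 -809/1024 -101/128 -25/32 -3/4 -1/2 0 } = -3239/4096
edge 14 of 15 (R): { -1 -7/8 -13/16 -51/64 -203/256 -405/512 | -3239/4096 -1619/2048 -809/1024 -101/128 -25/32 -3/4 -1/2 0 } = -6479/8192
edge 15 of 15 (B): { -1 -7/8 -13/16 -51/64 -203/256 -405/512 -6479/8192 | -3239/4096 -1619/2048 -809/1024 -101/128 -25/32 -3/4 -1/2 0 } = -12957/16384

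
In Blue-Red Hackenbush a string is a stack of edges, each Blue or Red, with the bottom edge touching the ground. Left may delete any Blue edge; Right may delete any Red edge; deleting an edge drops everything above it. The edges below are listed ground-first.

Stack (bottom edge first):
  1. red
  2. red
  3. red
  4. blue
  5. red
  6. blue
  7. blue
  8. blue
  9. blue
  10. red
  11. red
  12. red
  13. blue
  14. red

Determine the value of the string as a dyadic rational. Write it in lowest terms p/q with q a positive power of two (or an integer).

-5179/2048

step 1: add red to get r; options L={ — } R={ 0 } gives -1
step 2: add red to get rr; options L={ — } R={ -1; 0 } gives -2
step 3: add red to get rrr; options L={ — } R={ -2; -1; 0 } gives -3
step 4: add blue to get rrrb; options L={ -3 } R={ -2; -1; 0 } gives -5/2
step 5: add red to get rrrbr; options L={ -3 } R={ -5/2; -2; -1; 0 } gives -11/4
step 6: add blue to get rrrbrb; options L={ -3; -11/4 } R={ -5/2; -2; -1; 0 } gives -21/8
step 7: add blue to get rrrbrbb; options L={ -3; -11/4; -21/8 } R={ -5/2; -2; -1; 0 } gives -41/16
step 8: add blue to get rrrbrbbb; options L={ -3; -11/4; -21/8; -41/16 } R={ -5/2; -2; -1; 0 } gives -81/32
step 9: add blue to get rrrbrbbbb; options L={ -3; -11/4; -21/8; -41/16; -81/32 } R={ -5/2; -2; -1; 0 } gives -161/64
step 10: add red to get rrrbrbbbbr; options L={ -3; -11/4; -21/8; -41/16; -81/32 } R={ -161/64; -5/2; -2; -1; 0 } gives -323/128
step 11: add red to get rrrbrbbbbrr; options L={ -3; -11/4; -21/8; -41/16; -81/32 } R={ -323/128; -161/64; -5/2; -2; -1; 0 } gives -647/256
step 12: add red to get rrrbrbbbbrrr; options L={ -3; -11/4; -21/8; -41/16; -81/32 } R={ -647/256; -323/128; -161/64; -5/2; -2; -1; 0 } gives -1295/512
step 13: add blue to get rrrbrbbbbrrrb; options L={ -3; -11/4; -21/8; -41/16; -81/32; -1295/512 } R={ -647/256; -323/128; -161/64; -5/2; -2; -1; 0 } gives -2589/1024
step 14: add red to get rrrbrbbbbrrrbr; options L={ -3; -11/4; -21/8; -41/16; -81/32; -1295/512 } R={ -2589/1024; -647/256; -323/128; -161/64; -5/2; -2; -1; 0 } gives -5179/2048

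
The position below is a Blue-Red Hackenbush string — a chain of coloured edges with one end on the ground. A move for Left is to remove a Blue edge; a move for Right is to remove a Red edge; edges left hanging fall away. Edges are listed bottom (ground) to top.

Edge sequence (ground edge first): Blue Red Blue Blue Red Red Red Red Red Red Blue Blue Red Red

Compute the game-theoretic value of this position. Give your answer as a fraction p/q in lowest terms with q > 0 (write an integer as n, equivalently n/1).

6169/8192

Prefix values for Blue Red Blue Blue Red Red Red Red Red Red Blue Blue Red Red via {L|R} + simplicity:
step 1: add Blue to get B; options L={ 0 } R={ (no moves) } so 1
step 2: add Red to get BR; options L={ 0 } R={ 1 } so 1/2
step 3: add Blue to get BRB; options L={ 0 1/2 } R={ 1 } so 3/4
step 4: add Blue to get BRBB; options L={ 0 1/2 3/4 } R={ 1 } so 7/8
step 5: add Red to get BRBBR; options L={ 0 1/2 3/4 } R={ 7/8 1 } so 13/16
step 6: add Red to get BRBBRR; options L={ 0 1/2 3/4 } R={ 13/16 7/8 1 } so 25/32
step 7: add Red to get BRBBRRR; options L={ 0 1/2 3/4 } R={ 25/32 13/16 7/8 1 } so 49/64
step 8: add Red to get BRBBRRRR; options L={ 0 1/2 3/4 } R={ 49/64 25/32 13/16 7/8 1 } so 97/128
step 9: add Red to get BRBBRRRRR; options L={ 0 1/2 3/4 } R={ 97/128 49/64 25/32 13/16 7/8 1 } so 193/256
step 10: add Red to get BRBBRRRRRR; options L={ 0 1/2 3/4 } R={ 193/256 97/128 49/64 25/32 13/16 7/8 1 } so 385/512
step 11: add Blue to get BRBBRRRRRRB; options L={ 0 1/2 3/4 385/512 } R={ 193/256 97/128 49/64 25/32 13/16 7/8 1 } so 771/1024
step 12: add Blue to get BRBBRRRRRRBB; options L={ 0 1/2 3/4 385/512 771/1024 } R={ 193/256 97/128 49/64 25/32 13/16 7/8 1 } so 1543/2048
step 13: add Red to get BRBBRRRRRRBBR; options L={ 0 1/2 3/4 385/512 771/1024 } R={ 1543/2048 193/256 97/128 49/64 25/32 13/16 7/8 1 } so 3085/4096
step 14: add Red to get BRBBRRRRRRBBRR; options L={ 0 1/2 3/4 385/512 771/1024 } R={ 3085/4096 1543/2048 193/256 97/128 49/64 25/32 13/16 7/8 1 } so 6169/8192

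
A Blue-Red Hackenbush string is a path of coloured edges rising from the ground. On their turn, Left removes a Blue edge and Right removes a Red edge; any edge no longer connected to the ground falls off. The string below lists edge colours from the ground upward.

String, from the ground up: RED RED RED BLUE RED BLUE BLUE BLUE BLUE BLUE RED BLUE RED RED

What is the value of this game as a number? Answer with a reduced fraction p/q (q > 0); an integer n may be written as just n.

R: Left {  }, Right { 0 } -> simplest -1
RR: Left {  }, Right { -1 0 } -> simplest -2
RRR: Left {  }, Right { -2 -1 0 } -> simplest -3
RRRB: Left { -3 }, Right { -2 -1 0 } -> simplest -5/2
RRRBR: Left { -3 }, Right { -5/2 -2 -1 0 } -> simplest -11/4
RRRBRB: Left { -3 -11/4 }, Right { -5/2 -2 -1 0 } -> simplest -21/8
RRRBRBB: Left { -3 -11/4 -21/8 }, Right { -5/2 -2 -1 0 } -> simplest -41/16
RRRBRBBB: Left { -3 -11/4 -21/8 -41/16 }, Right { -5/2 -2 -1 0 } -> simplest -81/32
RRRBRBBBB: Left { -3 -11/4 -21/8 -41/16 -81/32 }, Right { -5/2 -2 -1 0 } -> simplest -161/64
RRRBRBBBBB: Left { -3 -11/4 -21/8 -41/16 -81/32 -161/64 }, Right { -5/2 -2 -1 0 } -> simplest -321/128
RRRBRBBBBBR: Left { -3 -11/4 -21/8 -41/16 -81/32 -161/64 }, Right { -321/128 -5/2 -2 -1 0 } -> simplest -643/256
RRRBRBBBBBRB: Left { -3 -11/4 -21/8 -41/16 -81/32 -161/64 -643/256 }, Right { -321/128 -5/2 -2 -1 0 } -> simplest -1285/512
RRRBRBBBBBRBR: Left { -3 -11/4 -21/8 -41/16 -81/32 -161/64 -643/256 }, Right { -1285/512 -321/128 -5/2 -2 -1 0 } -> simplest -2571/1024
RRRBRBBBBBRBRR: Left { -3 -11/4 -21/8 -41/16 -81/32 -161/64 -643/256 }, Right { -2571/1024 -1285/512 -321/128 -5/2 -2 -1 0 } -> simplest -5143/2048

-5143/2048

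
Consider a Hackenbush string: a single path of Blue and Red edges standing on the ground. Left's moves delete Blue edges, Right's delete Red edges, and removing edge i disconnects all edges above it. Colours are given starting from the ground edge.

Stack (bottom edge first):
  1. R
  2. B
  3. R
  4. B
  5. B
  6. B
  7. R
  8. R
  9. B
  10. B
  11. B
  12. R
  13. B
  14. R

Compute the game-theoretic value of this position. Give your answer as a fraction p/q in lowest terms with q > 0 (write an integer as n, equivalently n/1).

-4491/8192

Recurse on prefixes of the 14-edge string R B R B B B R R B B B R B R:
step 1: add R to get R; options L={ · } R={ 0 } → -1
step 2: add B to get RB; options L={ -1 } R={ 0 } → -1/2
step 3: add R to get RBR; options L={ -1 } R={ -1/2,0 } → -3/4
step 4: add B to get RBRB; options L={ -1,-3/4 } R={ -1/2,0 } → -5/8
step 5: add B to get RBRBB; options L={ -1,-3/4,-5/8 } R={ -1/2,0 } → -9/16
step 6: add B to get RBRBBB; options L={ -1,-3/4,-5/8,-9/16 } R={ -1/2,0 } → -17/32
step 7: add R to get RBRBBBR; options L={ -1,-3/4,-5/8,-9/16 } R={ -17/32,-1/2,0 } → -35/64
step 8: add R to get RBRBBBRR; options L={ -1,-3/4,-5/8,-9/16 } R={ -35/64,-17/32,-1/2,0 } → -71/128
step 9: add B to get RBRBBBRRB; options L={ -1,-3/4,-5/8,-9/16,-71/128 } R={ -35/64,-17/32,-1/2,0 } → -141/256
step 10: add B to get RBRBBBRRBB; options L={ -1,-3/4,-5/8,-9/16,-71/128,-141/256 } R={ -35/64,-17/32,-1/2,0 } → -281/512
step 11: add B to get RBRBBBRRBBB; options L={ -1,-3/4,-5/8,-9/16,-71/128,-141/256,-281/512 } R={ -35/64,-17/32,-1/2,0 } → -561/1024
step 12: add R to get RBRBBBRRBBBR; options L={ -1,-3/4,-5/8,-9/16,-71/128,-141/256,-281/512 } R={ -561/1024,-35/64,-17/32,-1/2,0 } → -1123/2048
step 13: add B to get RBRBBBRRBBBRB; options L={ -1,-3/4,-5/8,-9/16,-71/128,-141/256,-281/512,-1123/2048 } R={ -561/1024,-35/64,-17/32,-1/2,0 } → -2245/4096
step 14: add R to get RBRBBBRRBBBRBR; options L={ -1,-3/4,-5/8,-9/16,-71/128,-141/256,-281/512,-1123/2048 } R={ -2245/4096,-561/1024,-35/64,-17/32,-1/2,0 } → -4491/8192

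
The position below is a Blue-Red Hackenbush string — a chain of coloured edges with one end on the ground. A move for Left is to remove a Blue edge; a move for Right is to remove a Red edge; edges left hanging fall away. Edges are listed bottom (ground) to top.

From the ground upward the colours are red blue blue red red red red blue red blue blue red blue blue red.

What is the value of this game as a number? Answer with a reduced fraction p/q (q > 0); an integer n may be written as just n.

G(r) = { · | 0 } → -1
G(rb) = { -1 | 0 } → -1/2
G(rbb) = { -1, -1/2 | 0 } → -1/4
G(rbbr) = { -1, -1/2 | -1/4, 0 } → -3/8
G(rbbrr) = { -1, -1/2 | -3/8, -1/4, 0 } → -7/16
G(rbbrrr) = { -1, -1/2 | -7/16, -3/8, -1/4, 0 } → -15/32
G(rbbrrrr) = { -1, -1/2 | -15/32, -7/16, -3/8, -1/4, 0 } → -31/64
G(rbbrrrrb) = { -1, -1/2, -31/64 | -15/32, -7/16, -3/8, -1/4, 0 } → -61/128
G(rbbrrrrbr) = { -1, -1/2, -31/64 | -61/128, -15/32, -7/16, -3/8, -1/4, 0 } → -123/256
G(rbbrrrrbrb) = { -1, -1/2, -31/64, -123/256 | -61/128, -15/32, -7/16, -3/8, -1/4, 0 } → -245/512
G(rbbrrrrbrbb) = { -1, -1/2, -31/64, -123/256, -245/512 | -61/128, -15/32, -7/16, -3/8, -1/4, 0 } → -489/1024
G(rbbrrrrbrbbr) = { -1, -1/2, -31/64, -123/256, -245/512 | -489/1024, -61/128, -15/32, -7/16, -3/8, -1/4, 0 } → -979/2048
G(rbbrrrrbrbbrb) = { -1, -1/2, -31/64, -123/256, -245/512, -979/2048 | -489/1024, -61/128, -15/32, -7/16, -3/8, -1/4, 0 } → -1957/4096
G(rbbrrrrbrbbrbb) = { -1, -1/2, -31/64, -123/256, -245/512, -979/2048, -1957/4096 | -489/1024, -61/128, -15/32, -7/16, -3/8, -1/4, 0 } → -3913/8192
G(rbbrrrrbrbbrbbr) = { -1, -1/2, -31/64, -123/256, -245/512, -979/2048, -1957/4096 | -3913/8192, -489/1024, -61/128, -15/32, -7/16, -3/8, -1/4, 0 } → -7827/16384

-7827/16384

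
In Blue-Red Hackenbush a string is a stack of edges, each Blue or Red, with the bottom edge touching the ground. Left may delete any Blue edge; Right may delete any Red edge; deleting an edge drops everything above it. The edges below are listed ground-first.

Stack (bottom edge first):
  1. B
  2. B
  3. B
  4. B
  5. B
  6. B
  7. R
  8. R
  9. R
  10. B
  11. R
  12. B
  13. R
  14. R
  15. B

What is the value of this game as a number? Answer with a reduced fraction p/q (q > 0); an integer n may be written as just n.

2643/512

Prefix values for B B B B B B R R R B R B R R B via {L|R} + simplicity:
step 1: add B to get B; options L={ 0 } R={ — } so 1
step 2: add B to get BB; options L={ 0; 1 } R={ — } so 2
step 3: add B to get BBB; options L={ 0; 1; 2 } R={ — } so 3
step 4: add B to get BBBB; options L={ 0; 1; 2; 3 } R={ — } so 4
step 5: add B to get BBBBB; options L={ 0; 1; 2; 3; 4 } R={ — } so 5
step 6: add B to get BBBBBB; options L={ 0; 1; 2; 3; 4; 5 } R={ — } so 6
step 7: add R to get BBBBBBR; options L={ 0; 1; 2; 3; 4; 5 } R={ 6 } so 11/2
step 8: add R to get BBBBBBRR; options L={ 0; 1; 2; 3; 4; 5 } R={ 11/2; 6 } so 21/4
step 9: add R to get BBBBBBRRR; options L={ 0; 1; 2; 3; 4; 5 } R={ 21/4; 11/2; 6 } so 41/8
step 10: add B to get BBBBBBRRRB; options L={ 0; 1; 2; 3; 4; 5; 41/8 } R={ 21/4; 11/2; 6 } so 83/16
step 11: add R to get BBBBBBRRRBR; options L={ 0; 1; 2; 3; 4; 5; 41/8 } R={ 83/16; 21/4; 11/2; 6 } so 165/32
step 12: add B to get BBBBBBRRRBRB; options L={ 0; 1; 2; 3; 4; 5; 41/8; 165/32 } R={ 83/16; 21/4; 11/2; 6 } so 331/64
step 13: add R to get BBBBBBRRRBRBR; options L={ 0; 1; 2; 3; 4; 5; 41/8; 165/32 } R={ 331/64; 83/16; 21/4; 11/2; 6 } so 661/128
step 14: add R to get BBBBBBRRRBRBRR; options L={ 0; 1; 2; 3; 4; 5; 41/8; 165/32 } R={ 661/128; 331/64; 83/16; 21/4; 11/2; 6 } so 1321/256
step 15: add B to get BBBBBBRRRBRBRRB; options L={ 0; 1; 2; 3; 4; 5; 41/8; 165/32; 1321/256 } R={ 661/128; 331/64; 83/16; 21/4; 11/2; 6 } so 2643/512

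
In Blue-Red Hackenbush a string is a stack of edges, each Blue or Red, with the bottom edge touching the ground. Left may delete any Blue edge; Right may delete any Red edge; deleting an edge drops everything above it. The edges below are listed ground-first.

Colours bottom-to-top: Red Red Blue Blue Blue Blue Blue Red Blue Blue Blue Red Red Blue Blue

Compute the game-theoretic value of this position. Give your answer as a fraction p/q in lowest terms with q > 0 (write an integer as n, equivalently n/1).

-8473/8192

Recurse on prefixes of the 15-edge string Red Red Blue Blue Blue Blue Blue Red Blue Blue Blue Red Red Blue Blue:
R: Left { · }, Right { 0 } => simplest -1
RR: Left { · }, Right { -1 0 } => simplest -2
RRB: Left { -2 }, Right { -1 0 } => simplest -3/2
RRBB: Left { -2 -3/2 }, Right { -1 0 } => simplest -5/4
RRBBB: Left { -2 -3/2 -5/4 }, Right { -1 0 } => simplest -9/8
RRBBBB: Left { -2 -3/2 -5/4 -9/8 }, Right { -1 0 } => simplest -17/16
RRBBBBB: Left { -2 -3/2 -5/4 -9/8 -17/16 }, Right { -1 0 } => simplest -33/32
RRBBBBBR: Left { -2 -3/2 -5/4 -9/8 -17/16 }, Right { -33/32 -1 0 } => simplest -67/64
RRBBBBBRB: Left { -2 -3/2 -5/4 -9/8 -17/16 -67/64 }, Right { -33/32 -1 0 } => simplest -133/128
RRBBBBBRBB: Left { -2 -3/2 -5/4 -9/8 -17/16 -67/64 -133/128 }, Right { -33/32 -1 0 } => simplest -265/256
RRBBBBBRBBB: Left { -2 -3/2 -5/4 -9/8 -17/16 -67/64 -133/128 -265/256 }, Right { -33/32 -1 0 } => simplest -529/512
RRBBBBBRBBBR: Left { -2 -3/2 -5/4 -9/8 -17/16 -67/64 -133/128 -265/256 }, Right { -529/512 -33/32 -1 0 } => simplest -1059/1024
RRBBBBBRBBBRR: Left { -2 -3/2 -5/4 -9/8 -17/16 -67/64 -133/128 -265/256 }, Right { -1059/1024 -529/512 -33/32 -1 0 } => simplest -2119/2048
RRBBBBBRBBBRRB: Left { -2 -3/2 -5/4 -9/8 -17/16 -67/64 -133/128 -265/256 -2119/2048 }, Right { -1059/1024 -529/512 -33/32 -1 0 } => simplest -4237/4096
RRBBBBBRBBBRRBB: Left { -2 -3/2 -5/4 -9/8 -17/16 -67/64 -133/128 -265/256 -2119/2048 -4237/4096 }, Right { -1059/1024 -529/512 -33/32 -1 0 } => simplest -8473/8192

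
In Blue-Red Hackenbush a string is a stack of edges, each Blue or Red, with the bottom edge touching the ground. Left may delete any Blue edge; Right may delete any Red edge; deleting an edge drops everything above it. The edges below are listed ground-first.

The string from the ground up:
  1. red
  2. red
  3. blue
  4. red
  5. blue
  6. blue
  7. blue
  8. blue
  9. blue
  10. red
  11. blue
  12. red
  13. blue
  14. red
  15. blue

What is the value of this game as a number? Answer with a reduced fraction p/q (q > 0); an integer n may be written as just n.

-12373/8192

val_1 [r]  L=[none]  R=[0]  so -1
val_2 [rr]  L=[none]  R=[-1, 0]  so -2
val_3 [rrb]  L=[-2]  R=[-1, 0]  so -3/2
val_4 [rrbr]  L=[-2]  R=[-3/2, -1, 0]  so -7/4
val_5 [rrbrb]  L=[-2, -7/4]  R=[-3/2, -1, 0]  so -13/8
val_6 [rrbrbb]  L=[-2, -7/4, -13/8]  R=[-3/2, -1, 0]  so -25/16
val_7 [rrbrbbb]  L=[-2, -7/4, -13/8, -25/16]  R=[-3/2, -1, 0]  so -49/32
val_8 [rrbrbbbb]  L=[-2, -7/4, -13/8, -25/16, -49/32]  R=[-3/2, -1, 0]  so -97/64
val_9 [rrbrbbbbb]  L=[-2, -7/4, -13/8, -25/16, -49/32, -97/64]  R=[-3/2, -1, 0]  so -193/128
val_10 [rrbrbbbbbr]  L=[-2, -7/4, -13/8, -25/16, -49/32, -97/64]  R=[-193/128, -3/2, -1, 0]  so -387/256
val_11 [rrbrbbbbbrb]  L=[-2, -7/4, -13/8, -25/16, -49/32, -97/64, -387/256]  R=[-193/128, -3/2, -1, 0]  so -773/512
val_12 [rrbrbbbbbrbr]  L=[-2, -7/4, -13/8, -25/16, -49/32, -97/64, -387/256]  R=[-773/512, -193/128, -3/2, -1, 0]  so -1547/1024
val_13 [rrbrbbbbbrbrb]  L=[-2, -7/4, -13/8, -25/16, -49/32, -97/64, -387/256, -1547/1024]  R=[-773/512, -193/128, -3/2, -1, 0]  so -3093/2048
val_14 [rrbrbbbbbrbrbr]  L=[-2, -7/4, -13/8, -25/16, -49/32, -97/64, -387/256, -1547/1024]  R=[-3093/2048, -773/512, -193/128, -3/2, -1, 0]  so -6187/4096
val_15 [rrbrbbbbbrbrbrb]  L=[-2, -7/4, -13/8, -25/16, -49/32, -97/64, -387/256, -1547/1024, -6187/4096]  R=[-3093/2048, -773/512, -193/128, -3/2, -1, 0]  so -12373/8192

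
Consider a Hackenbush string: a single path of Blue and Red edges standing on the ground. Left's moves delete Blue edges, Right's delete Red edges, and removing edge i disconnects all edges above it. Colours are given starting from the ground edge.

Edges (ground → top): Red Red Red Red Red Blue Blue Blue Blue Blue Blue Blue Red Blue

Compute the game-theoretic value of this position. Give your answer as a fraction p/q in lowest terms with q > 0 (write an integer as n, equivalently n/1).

-2053/512

Recurse on prefixes of the 14-edge string Red Red Red Red Red Blue Blue Blue Blue Blue Blue Blue Red Blue:
step 1: add Red to get R; options L={ ∅ } R={ 0 } gives -1
step 2: add Red to get RR; options L={ ∅ } R={ -1; 0 } gives -2
step 3: add Red to get RRR; options L={ ∅ } R={ -2; -1; 0 } gives -3
step 4: add Red to get RRRR; options L={ ∅ } R={ -3; -2; -1; 0 } gives -4
step 5: add Red to get RRRRR; options L={ ∅ } R={ -4; -3; -2; -1; 0 } gives -5
step 6: add Blue to get RRRRRB; options L={ -5 } R={ -4; -3; -2; -1; 0 } gives -9/2
step 7: add Blue to get RRRRRBB; options L={ -5; -9/2 } R={ -4; -3; -2; -1; 0 } gives -17/4
step 8: add Blue to get RRRRRBBB; options L={ -5; -9/2; -17/4 } R={ -4; -3; -2; -1; 0 } gives -33/8
step 9: add Blue to get RRRRRBBBB; options L={ -5; -9/2; -17/4; -33/8 } R={ -4; -3; -2; -1; 0 } gives -65/16
step 10: add Blue to get RRRRRBBBBB; options L={ -5; -9/2; -17/4; -33/8; -65/16 } R={ -4; -3; -2; -1; 0 } gives -129/32
step 11: add Blue to get RRRRRBBBBBB; options L={ -5; -9/2; -17/4; -33/8; -65/16; -129/32 } R={ -4; -3; -2; -1; 0 } gives -257/64
step 12: add Blue to get RRRRRBBBBBBB; options L={ -5; -9/2; -17/4; -33/8; -65/16; -129/32; -257/64 } R={ -4; -3; -2; -1; 0 } gives -513/128
step 13: add Red to get RRRRRBBBBBBBR; options L={ -5; -9/2; -17/4; -33/8; -65/16; -129/32; -257/64 } R={ -513/128; -4; -3; -2; -1; 0 } gives -1027/256
step 14: add Blue to get RRRRRBBBBBBBRB; options L={ -5; -9/2; -17/4; -33/8; -65/16; -129/32; -257/64; -1027/256 } R={ -513/128; -4; -3; -2; -1; 0 } gives -2053/512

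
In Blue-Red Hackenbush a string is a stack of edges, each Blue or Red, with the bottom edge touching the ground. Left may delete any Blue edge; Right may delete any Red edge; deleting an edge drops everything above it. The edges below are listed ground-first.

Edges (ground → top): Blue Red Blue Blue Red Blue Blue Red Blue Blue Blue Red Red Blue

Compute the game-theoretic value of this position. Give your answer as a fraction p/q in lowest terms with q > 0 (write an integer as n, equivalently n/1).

7027/8192

Prefix values for Blue Red Blue Blue Red Blue Blue Red Blue Blue Blue Red Red Blue via {L|R} + simplicity:
g_1 [B]  L=[0]  R=[∅]  ⇒ 1
g_2 [BR]  L=[0]  R=[1]  ⇒ 1/2
g_3 [BRB]  L=[0,1/2]  R=[1]  ⇒ 3/4
g_4 [BRBB]  L=[0,1/2,3/4]  R=[1]  ⇒ 7/8
g_5 [BRBBR]  L=[0,1/2,3/4]  R=[7/8,1]  ⇒ 13/16
g_6 [BRBBRB]  L=[0,1/2,3/4,13/16]  R=[7/8,1]  ⇒ 27/32
g_7 [BRBBRBB]  L=[0,1/2,3/4,13/16,27/32]  R=[7/8,1]  ⇒ 55/64
g_8 [BRBBRBBR]  L=[0,1/2,3/4,13/16,27/32]  R=[55/64,7/8,1]  ⇒ 109/128
g_9 [BRBBRBBRB]  L=[0,1/2,3/4,13/16,27/32,109/128]  R=[55/64,7/8,1]  ⇒ 219/256
g_10 [BRBBRBBRBB]  L=[0,1/2,3/4,13/16,27/32,109/128,219/256]  R=[55/64,7/8,1]  ⇒ 439/512
g_11 [BRBBRBBRBBB]  L=[0,1/2,3/4,13/16,27/32,109/128,219/256,439/512]  R=[55/64,7/8,1]  ⇒ 879/1024
g_12 [BRBBRBBRBBBR]  L=[0,1/2,3/4,13/16,27/32,109/128,219/256,439/512]  R=[879/1024,55/64,7/8,1]  ⇒ 1757/2048
g_13 [BRBBRBBRBBBRR]  L=[0,1/2,3/4,13/16,27/32,109/128,219/256,439/512]  R=[1757/2048,879/1024,55/64,7/8,1]  ⇒ 3513/4096
g_14 [BRBBRBBRBBBRRB]  L=[0,1/2,3/4,13/16,27/32,109/128,219/256,439/512,3513/4096]  R=[1757/2048,879/1024,55/64,7/8,1]  ⇒ 7027/8192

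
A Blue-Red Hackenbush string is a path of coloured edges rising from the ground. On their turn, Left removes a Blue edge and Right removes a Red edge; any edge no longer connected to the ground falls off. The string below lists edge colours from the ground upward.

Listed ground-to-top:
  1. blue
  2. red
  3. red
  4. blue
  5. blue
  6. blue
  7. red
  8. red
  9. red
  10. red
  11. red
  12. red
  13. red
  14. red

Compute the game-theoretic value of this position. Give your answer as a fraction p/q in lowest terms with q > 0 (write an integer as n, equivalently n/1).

3585/8192

Recurse on prefixes of the 14-edge string blue red red blue blue blue red red red red red red red red:
G_1 [b]  L=[0]  R=[none]  so 1
G_2 [br]  L=[0]  R=[1]  so 1/2
G_3 [brr]  L=[0]  R=[1/2,1]  so 1/4
G_4 [brrb]  L=[0,1/4]  R=[1/2,1]  so 3/8
G_5 [brrbb]  L=[0,1/4,3/8]  R=[1/2,1]  so 7/16
G_6 [brrbbb]  L=[0,1/4,3/8,7/16]  R=[1/2,1]  so 15/32
G_7 [brrbbbr]  L=[0,1/4,3/8,7/16]  R=[15/32,1/2,1]  so 29/64
G_8 [brrbbbrr]  L=[0,1/4,3/8,7/16]  R=[29/64,15/32,1/2,1]  so 57/128
G_9 [brrbbbrrr]  L=[0,1/4,3/8,7/16]  R=[57/128,29/64,15/32,1/2,1]  so 113/256
G_10 [brrbbbrrrr]  L=[0,1/4,3/8,7/16]  R=[113/256,57/128,29/64,15/32,1/2,1]  so 225/512
G_11 [brrbbbrrrrr]  L=[0,1/4,3/8,7/16]  R=[225/512,113/256,57/128,29/64,15/32,1/2,1]  so 449/1024
G_12 [brrbbbrrrrrr]  L=[0,1/4,3/8,7/16]  R=[449/1024,225/512,113/256,57/128,29/64,15/32,1/2,1]  so 897/2048
G_13 [brrbbbrrrrrrr]  L=[0,1/4,3/8,7/16]  R=[897/2048,449/1024,225/512,113/256,57/128,29/64,15/32,1/2,1]  so 1793/4096
G_14 [brrbbbrrrrrrrr]  L=[0,1/4,3/8,7/16]  R=[1793/4096,897/2048,449/1024,225/512,113/256,57/128,29/64,15/32,1/2,1]  so 3585/8192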